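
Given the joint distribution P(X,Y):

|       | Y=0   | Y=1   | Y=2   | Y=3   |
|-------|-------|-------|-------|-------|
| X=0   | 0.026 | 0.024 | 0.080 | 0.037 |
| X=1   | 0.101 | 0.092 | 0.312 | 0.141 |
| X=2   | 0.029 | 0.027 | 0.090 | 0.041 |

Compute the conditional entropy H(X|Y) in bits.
1.2908 bits

H(X|Y) = H(X,Y) - H(Y)

H(X,Y) = -Σ_{x,y} P(x,y) log₂ P(x,y). Per-cell terms -P(x,y)·log₂P(x,y):
  X=0: 0.13690, 0.12914, 0.29151, 0.17598
  X=1: 0.33406, 0.31668, 0.52428, 0.39850
  X=2: 0.14813, 0.14069, 0.31265, 0.18894
Sum of the 12 terms: H(X,Y) = 3.0975 bits

Marginal of Y (column sums):
  P(Y=0) = 0.026 + 0.101 + 0.029 = 0.156
  P(Y=1) = 0.024 + 0.092 + 0.027 = 0.143
  P(Y=2) = 0.080 + 0.312 + 0.090 = 0.482
  P(Y=3) = 0.037 + 0.141 + 0.041 = 0.219
H(Y) = -[0.156·log₂(0.156) + 0.143·log₂(0.143) + 0.482·log₂(0.482) + 0.219·log₂(0.219)]
  = 0.41814 + 0.40125 + 0.50750 + 0.47983 = 1.8067 bits

H(X|Y) = H(X,Y) - H(Y) = 3.0975 - 1.8067 = 1.2908 bits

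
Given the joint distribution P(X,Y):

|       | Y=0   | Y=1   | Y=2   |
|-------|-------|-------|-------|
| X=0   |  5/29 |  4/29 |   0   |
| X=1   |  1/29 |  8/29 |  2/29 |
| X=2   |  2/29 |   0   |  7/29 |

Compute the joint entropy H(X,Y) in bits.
2.5386 bits

H(X,Y) = -Σ_{x,y} P(x,y) log₂ P(x,y). Per-cell terms -P(x,y)·log₂P(x,y):
  X=0: 0.43725, 0.39420, 0.00000
  X=1: 0.16752, 0.51255, 0.26607
  X=2: 0.26607, 0.00000, 0.49498
  (cells with P = 0 contribute 0)
Sum of the 9 terms: H(X,Y) = 2.5386 bits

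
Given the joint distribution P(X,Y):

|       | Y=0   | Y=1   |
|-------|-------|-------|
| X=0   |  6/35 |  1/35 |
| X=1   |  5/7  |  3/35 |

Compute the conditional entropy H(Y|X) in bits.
0.5113 bits

H(Y|X) = H(X,Y) - H(X)

H(X,Y) = -Σ_{x,y} P(x,y) log₂ P(x,y). Per-cell terms -P(x,y)·log₂P(x,y):
  X=0: 0.43617, 0.14655
  X=1: 0.34673, 0.30380
Sum of the 4 terms: H(X,Y) = 1.23325 bits

Marginal of X (row sums):
  P(X=0) = 6/35 + 1/35 = 1/5
  P(X=1) = 5/7 + 3/35 = 4/5
H(X) = -[(1/5)·log₂(1/5) + (4/5)·log₂(4/5)]
  = 0.46439 + 0.25754 = 0.72193 bits

H(Y|X) = H(X,Y) - H(X) = 1.23325 - 0.72193 = 0.5113 bits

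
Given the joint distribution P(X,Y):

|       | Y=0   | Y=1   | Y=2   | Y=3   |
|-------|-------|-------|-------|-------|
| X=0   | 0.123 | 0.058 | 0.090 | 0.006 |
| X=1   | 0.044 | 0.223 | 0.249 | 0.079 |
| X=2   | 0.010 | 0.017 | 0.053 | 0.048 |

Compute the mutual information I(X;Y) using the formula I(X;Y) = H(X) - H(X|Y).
0.1796 bits

I(X;Y) = H(X) - H(X|Y)

Marginal of X (row sums):
  P(X=0) = 0.123 + 0.058 + 0.090 + 0.006 = 0.277
  P(X=1) = 0.044 + 0.223 + 0.249 + 0.079 = 0.595
  P(X=2) = 0.010 + 0.017 + 0.053 + 0.048 = 0.128
H(X) = -[0.277·log₂(0.277) + 0.595·log₂(0.595) + 0.128·log₂(0.128)]
  = 0.5130 + 0.4457 + 0.3796 = 1.3383 bits

Marginal of Y (column sums):
  P(Y=0) = 0.123 + 0.044 + 0.010 = 0.177
  P(Y=1) = 0.058 + 0.223 + 0.017 = 0.298
  P(Y=2) = 0.090 + 0.249 + 0.053 = 0.392
  P(Y=3) = 0.006 + 0.079 + 0.048 = 0.133
H(X|Y) = Σ_y P(y)·H(X|Y=y):
  Y=0: P(Y=0) = 0.177, P(X|Y=0) = (41/59, 44/177, 10/177) → H(X|Y=0) = 1.0983
  Y=1: P(Y=1) = 0.298, P(X|Y=1) = (29/149, 223/298, 17/298) → H(X|Y=1) = 1.0083
  Y=2: P(Y=2) = 0.392, P(X|Y=2) = (45/196, 249/392, 53/392) → H(X|Y=2) = 1.2936
  Y=3: P(Y=3) = 0.133, P(X|Y=3) = (6/133, 79/133, 48/133) → H(X|Y=3) = 1.1787
H(X|Y) = 0.177·1.0983 + 0.298·1.0083 + 0.392·1.2936 + 0.133·1.1787 = 1.1587 bits

I(X;Y) = H(X) - H(X|Y) = 1.3383 - 1.1587 = 0.1796 bits

Cross-check via I(X;Y) = H(X) + H(Y) - H(X,Y): computing H(Y) from the column sums and H(X,Y) from the 12 cells in the same way gives H(Y) = 1.8794 bits and H(X,Y) = 3.0381 bits, so
I(X;Y) = 1.3383 + 1.8794 - 3.0381 = 0.1796 bits ✓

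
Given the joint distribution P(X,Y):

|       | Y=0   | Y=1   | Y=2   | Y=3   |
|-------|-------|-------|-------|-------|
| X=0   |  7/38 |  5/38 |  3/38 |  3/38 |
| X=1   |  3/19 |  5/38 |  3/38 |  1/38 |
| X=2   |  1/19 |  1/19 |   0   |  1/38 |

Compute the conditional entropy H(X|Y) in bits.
1.3710 bits

H(X|Y) = H(X,Y) - H(Y)

H(X,Y) = -Σ_{x,y} P(x,y) log₂ P(x,y). Per-cell terms -P(x,y)·log₂P(x,y):
  X=0: 0.449579, 0.385000, 0.289181, 0.289181
  X=1: 0.420468, 0.385000, 0.289181, 0.138103
  X=2: 0.223575, 0.223575, 0.000000, 0.138103
  (cells with P = 0 contribute 0)
Sum of the 12 terms: H(X,Y) = 3.23095 bits

Marginal of Y (column sums):
  P(Y=0) = 7/38 + 3/19 + 1/19 = 15/38
  P(Y=1) = 5/38 + 5/38 + 1/19 = 6/19
  P(Y=2) = 3/38 + 3/38 + 0 = 3/19
  P(Y=3) = 3/38 + 1/38 + 1/38 = 5/38
H(Y) = -[(15/38)·log₂(15/38) + (6/19)·log₂(6/19) + (3/19)·log₂(3/19) + (5/38)·log₂(5/38)]
  = 0.529357 + 0.525147 + 0.420468 + 0.385000 = 1.85997 bits

H(X|Y) = H(X,Y) - H(Y) = 3.23095 - 1.85997 = 1.3710 bits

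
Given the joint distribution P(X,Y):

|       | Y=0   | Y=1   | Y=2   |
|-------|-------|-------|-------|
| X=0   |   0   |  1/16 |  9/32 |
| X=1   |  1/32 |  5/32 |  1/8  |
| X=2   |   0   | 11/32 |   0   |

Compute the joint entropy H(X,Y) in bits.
2.2440 bits

H(X,Y) = -Σ_{x,y} P(x,y) log₂ P(x,y). Per-cell terms -P(x,y)·log₂P(x,y):
  X=0: 0.00000, 0.25000, 0.51471
  X=1: 0.15625, 0.41845, 0.37500
  X=2: 0.00000, 0.52957, 0.00000
  (cells with P = 0 contribute 0)
Sum of the 9 terms: H(X,Y) = 2.2440 bits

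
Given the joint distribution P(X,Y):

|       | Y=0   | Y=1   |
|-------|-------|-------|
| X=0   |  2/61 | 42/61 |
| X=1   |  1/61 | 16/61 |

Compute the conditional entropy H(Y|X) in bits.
0.2824 bits

H(Y|X) = H(X,Y) - H(X)

H(X,Y) = -Σ_{x,y} P(x,y) log₂ P(x,y). Per-cell terms -P(x,y)·log₂P(x,y):
  X=0: 0.16166, 0.37072
  X=1: 0.09723, 0.50642
Sum of the 4 terms: H(X,Y) = 1.13603 bits

Marginal of X (row sums):
  P(X=0) = 2/61 + 42/61 = 44/61
  P(X=1) = 1/61 + 16/61 = 17/61
H(X) = -[(44/61)·log₂(44/61) + (17/61)·log₂(17/61)]
  = 0.33996 + 0.51370 = 0.85366 bits

H(Y|X) = H(X,Y) - H(X) = 1.13603 - 0.85366 = 0.2824 bits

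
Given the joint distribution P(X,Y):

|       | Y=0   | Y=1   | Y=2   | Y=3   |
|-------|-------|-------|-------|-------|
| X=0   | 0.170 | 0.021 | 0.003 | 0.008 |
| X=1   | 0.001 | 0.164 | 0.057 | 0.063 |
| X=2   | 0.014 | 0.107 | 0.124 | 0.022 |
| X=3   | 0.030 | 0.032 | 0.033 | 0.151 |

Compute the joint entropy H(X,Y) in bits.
3.3678 bits

H(X,Y) = -Σ_{x,y} P(x,y) log₂ P(x,y). Per-cell terms -P(x,y)·log₂P(x,y):
  X=0: 0.43459, 0.11704, 0.02514, 0.05573
  X=1: 0.00997, 0.42775, 0.23557, 0.25128
  X=2: 0.08622, 0.34500, 0.37344, 0.12114
  X=3: 0.15177, 0.15891, 0.16241, 0.41183
Sum of the 16 terms: H(X,Y) = 3.3678 bits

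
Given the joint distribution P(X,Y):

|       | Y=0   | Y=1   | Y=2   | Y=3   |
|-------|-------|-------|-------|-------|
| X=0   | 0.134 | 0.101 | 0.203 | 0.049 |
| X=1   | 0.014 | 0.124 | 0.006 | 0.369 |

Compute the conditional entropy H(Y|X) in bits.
1.4380 bits

H(Y|X) = H(X,Y) - H(X)

H(X,Y) = -Σ_{x,y} P(x,y) log₂ P(x,y). Per-cell terms -P(x,y)·log₂P(x,y):
  X=0: 0.3886, 0.3341, 0.4670, 0.2132
  X=1: 0.0862, 0.3734, 0.0443, 0.5307
Sum of the 8 terms: H(X,Y) = 2.4375 bits

Marginal of X (row sums):
  P(X=0) = 0.134 + 0.101 + 0.203 + 0.049 = 0.487
  P(X=1) = 0.014 + 0.124 + 0.006 + 0.369 = 0.513
H(X) = -[0.487·log₂(0.487) + 0.513·log₂(0.513)]
  = 0.5055 + 0.4940 = 0.9995 bits

H(Y|X) = H(X,Y) - H(X) = 2.4375 - 0.9995 = 1.4380 bits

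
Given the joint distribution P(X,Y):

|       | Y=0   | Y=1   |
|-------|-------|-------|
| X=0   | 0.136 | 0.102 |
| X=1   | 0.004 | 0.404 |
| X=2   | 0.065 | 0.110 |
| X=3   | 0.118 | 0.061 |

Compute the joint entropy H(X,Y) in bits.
2.5041 bits

H(X,Y) = -Σ_{x,y} P(x,y) log₂ P(x,y). Per-cell terms -P(x,y)·log₂P(x,y):
  X=0: 0.3915, 0.3359
  X=1: 0.0319, 0.5283
  X=2: 0.2563, 0.3503
  X=3: 0.3638, 0.2461
Sum of the 8 terms: H(X,Y) = 2.5041 bits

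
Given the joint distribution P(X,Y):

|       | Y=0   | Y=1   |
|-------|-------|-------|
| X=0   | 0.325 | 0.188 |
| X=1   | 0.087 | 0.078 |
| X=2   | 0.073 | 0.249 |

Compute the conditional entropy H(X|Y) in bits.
1.3496 bits

H(X|Y) = H(X,Y) - H(Y)

H(X,Y) = -Σ_{x,y} P(x,y) log₂ P(x,y). Per-cell terms -P(x,y)·log₂P(x,y):
  X=0: 0.52698, 0.45330
  X=1: 0.30649, 0.28707
  X=2: 0.27565, 0.49944
Sum of the 6 terms: H(X,Y) = 2.34893 bits

Marginal of Y (column sums):
  P(Y=0) = 0.325 + 0.087 + 0.073 = 0.485
  P(Y=1) = 0.188 + 0.078 + 0.249 = 0.515
H(Y) = -[0.485·log₂(0.485) + 0.515·log₂(0.515)]
  = 0.50631 + 0.49304 = 0.99935 bits

H(X|Y) = H(X,Y) - H(Y) = 2.34893 - 0.99935 = 1.3496 bits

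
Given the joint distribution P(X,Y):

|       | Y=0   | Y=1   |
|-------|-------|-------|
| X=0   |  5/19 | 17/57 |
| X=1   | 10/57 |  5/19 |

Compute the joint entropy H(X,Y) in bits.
1.9748 bits

H(X,Y) = -Σ_{x,y} P(x,y) log₂ P(x,y). Per-cell terms -P(x,y)·log₂P(x,y):
  X=0: 0.50684, 0.52057
  X=1: 0.44052, 0.50684
Sum of the 4 terms: H(X,Y) = 1.9748 bits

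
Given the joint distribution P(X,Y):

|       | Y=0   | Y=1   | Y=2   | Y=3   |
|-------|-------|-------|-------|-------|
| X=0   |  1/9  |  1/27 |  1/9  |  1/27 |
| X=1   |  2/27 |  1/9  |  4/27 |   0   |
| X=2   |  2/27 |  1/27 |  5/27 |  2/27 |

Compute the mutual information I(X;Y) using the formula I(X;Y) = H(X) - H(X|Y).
0.1286 bits

I(X;Y) = H(X) - H(X|Y)

Marginal of X (row sums):
  P(X=0) = 1/9 + 1/27 + 1/9 + 1/27 = 8/27
  P(X=1) = 2/27 + 1/9 + 4/27 + 0 = 1/3
  P(X=2) = 2/27 + 1/27 + 5/27 + 2/27 = 10/27
H(X) = -[(8/27)·log₂(8/27) + (1/3)·log₂(1/3) + (10/27)·log₂(10/27)]
  = 0.519967 + 0.528321 + 0.530726 = 1.57901 bits

Marginal of Y (column sums):
  P(Y=0) = 1/9 + 2/27 + 2/27 = 7/27
  P(Y=1) = 1/27 + 1/9 + 1/27 = 5/27
  P(Y=2) = 1/9 + 4/27 + 5/27 = 4/9
  P(Y=3) = 1/27 + 0 + 2/27 = 1/9
H(X|Y) = Σ_y P(y)·H(X|Y=y):
  Y=0: P(Y=0) = 7/27, P(X|Y=0) = (3/7, 2/7, 2/7) → H(X|Y=0) = 1.556657
  Y=1: P(Y=1) = 5/27, P(X|Y=1) = (1/5, 3/5, 1/5) → H(X|Y=1) = 1.370951
  Y=2: P(Y=2) = 4/9, P(X|Y=2) = (1/4, 1/3, 5/12) → H(X|Y=2) = 1.554585
  Y=3: P(Y=3) = 1/9, P(X|Y=3) = (1/3, 0, 2/3) → H(X|Y=3) = 0.918296
H(X|Y) = (7/27)·1.556657 + (5/27)·1.370951 + (4/9)·1.554585 + (1/9)·0.918296 = 1.45042 bits

I(X;Y) = H(X) - H(X|Y) = 1.57901 - 1.45042 = 0.1286 bits

Cross-check via I(X;Y) = H(X) + H(Y) - H(X,Y): computing H(Y) from the column sums and H(X,Y) from the 12 cells in the same way gives H(Y) = 1.82764 bits and H(X,Y) = 3.27806 bits, so
I(X;Y) = 1.57901 + 1.82764 - 3.27806 = 0.1286 bits ✓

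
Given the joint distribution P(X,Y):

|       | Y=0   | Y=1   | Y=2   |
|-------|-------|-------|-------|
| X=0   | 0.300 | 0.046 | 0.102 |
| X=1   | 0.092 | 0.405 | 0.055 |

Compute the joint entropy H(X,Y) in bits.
2.1363 bits

H(X,Y) = -Σ_{x,y} P(x,y) log₂ P(x,y). Per-cell terms -P(x,y)·log₂P(x,y):
  X=0: 0.52109, 0.20434, 0.33592
  X=1: 0.31668, 0.52812, 0.23014
Sum of the 6 terms: H(X,Y) = 2.1363 bits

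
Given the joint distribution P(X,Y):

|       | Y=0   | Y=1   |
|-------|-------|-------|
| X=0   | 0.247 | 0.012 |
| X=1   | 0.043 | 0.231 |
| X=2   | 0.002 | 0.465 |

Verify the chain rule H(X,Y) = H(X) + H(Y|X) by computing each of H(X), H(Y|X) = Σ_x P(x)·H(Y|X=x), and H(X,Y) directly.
H(X) = 1.5296 bits, H(Y|X) = 0.2605 bits, H(X,Y) = 1.7900 bits

Marginal of X (row sums):
  P(X=0) = 0.247 + 0.012 = 0.259
  P(X=1) = 0.043 + 0.231 = 0.274
  P(X=2) = 0.002 + 0.465 = 0.467
H(X) = -[0.259·log₂(0.259) + 0.274·log₂(0.274) + 0.467·log₂(0.467)]
  = 0.5048 + 0.5118 + 0.5130 = 1.5296 bits

H(Y|X) = Σ_x P(x)·H(Y|X=x):
  X=0: P(X=0) = 0.259, P(Y|X=0) = (247/259, 12/259) → H(Y|X=0) = 0.2706
  X=1: P(X=1) = 0.274, P(Y|X=1) = (43/274, 231/274) → H(Y|X=1) = 0.6269
  X=2: P(X=2) = 0.467, P(Y|X=2) = (2/467, 465/467) → H(Y|X=2) = 0.0399
H(Y|X) = 0.259·0.2706 + 0.274·0.6269 + 0.467·0.0399 = 0.2605 bits

H(X,Y) = -Σ_{x,y} P(x,y) log₂ P(x,y). Per-cell terms -P(x,y)·log₂P(x,y):
  X=0: 0.4983, 0.0766
  X=1: 0.1952, 0.4883
  X=2: 0.0179, 0.5137
Sum of the 6 terms: H(X,Y) = 1.7900 bits

Chain rule check:
  H(X) + H(Y|X) = 1.5296 + 0.2605 = 1.7901 bits
  H(X,Y) = 1.7900 bits
✓ Chain rule verified (Δ = 0.0001 is 4-dp rounding noise: each of the three values was rounded independently).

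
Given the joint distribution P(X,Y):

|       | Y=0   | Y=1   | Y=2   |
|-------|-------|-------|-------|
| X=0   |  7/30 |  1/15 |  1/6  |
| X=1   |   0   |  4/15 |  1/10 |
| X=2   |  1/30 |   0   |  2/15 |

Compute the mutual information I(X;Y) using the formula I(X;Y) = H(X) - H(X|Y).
0.4673 bits

I(X;Y) = H(X) - H(X|Y)

Marginal of X (row sums):
  P(X=0) = 7/30 + 1/15 + 1/6 = 7/15
  P(X=1) = 0 + 4/15 + 1/10 = 11/30
  P(X=2) = 1/30 + 0 + 2/15 = 1/6
H(X) = -[(7/15)·log₂(7/15) + (11/30)·log₂(11/30) + (1/6)·log₂(1/6)]
  = 0.51312 + 0.53073 + 0.43083 = 1.4747 bits

Marginal of Y (column sums):
  P(Y=0) = 7/30 + 0 + 1/30 = 4/15
  P(Y=1) = 1/15 + 4/15 + 0 = 1/3
  P(Y=2) = 1/6 + 1/10 + 2/15 = 2/5
H(X|Y) = Σ_y P(y)·H(X|Y=y):
  Y=0: P(Y=0) = 4/15, P(X|Y=0) = (7/8, 0, 1/8) → H(X|Y=0) = 0.54356
  Y=1: P(Y=1) = 1/3, P(X|Y=1) = (1/5, 4/5, 0) → H(X|Y=1) = 0.72193
  Y=2: P(Y=2) = 2/5, P(X|Y=2) = (5/12, 1/4, 1/3) → H(X|Y=2) = 1.55459
H(X|Y) = (4/15)·0.54356 + (1/3)·0.72193 + (2/5)·1.55459 = 1.0074 bits

I(X;Y) = H(X) - H(X|Y) = 1.4747 - 1.0074 = 0.4673 bits

Cross-check via I(X;Y) = H(X) + H(Y) - H(X,Y): computing H(Y) from the column sums and H(X,Y) from the 9 cells in the same way gives H(Y) = 1.5656 bits and H(X,Y) = 2.5730 bits, so
I(X;Y) = 1.4747 + 1.5656 - 2.5730 = 0.4673 bits ✓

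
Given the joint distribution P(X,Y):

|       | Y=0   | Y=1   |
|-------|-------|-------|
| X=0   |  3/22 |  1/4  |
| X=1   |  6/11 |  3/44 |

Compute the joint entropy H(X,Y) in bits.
1.6331 bits

H(X,Y) = -Σ_{x,y} P(x,y) log₂ P(x,y). Per-cell terms -P(x,y)·log₂P(x,y):
  X=0: 0.39197, 0.50000
  X=1: 0.47698, 0.26417
Sum of the 4 terms: H(X,Y) = 1.6331 bits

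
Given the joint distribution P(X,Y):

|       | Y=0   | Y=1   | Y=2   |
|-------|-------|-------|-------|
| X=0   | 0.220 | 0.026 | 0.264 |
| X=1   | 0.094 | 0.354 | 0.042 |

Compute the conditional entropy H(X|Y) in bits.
0.5898 bits

H(X|Y) = H(X,Y) - H(Y)

H(X,Y) = -Σ_{x,y} P(x,y) log₂ P(x,y). Per-cell terms -P(x,y)·log₂P(x,y):
  X=0: 0.48057, 0.13690, 0.50725
  X=1: 0.32065, 0.53036, 0.19209
Sum of the 6 terms: H(X,Y) = 2.1678 bits

Marginal of Y (column sums):
  P(Y=0) = 0.220 + 0.094 = 0.314
  P(Y=1) = 0.026 + 0.354 = 0.380
  P(Y=2) = 0.264 + 0.042 = 0.306
H(Y) = -[0.314·log₂(0.314) + 0.380·log₂(0.380) + 0.306·log₂(0.306)]
  = 0.52475 + 0.53045 + 0.52277 = 1.5780 bits

H(X|Y) = H(X,Y) - H(Y) = 2.1678 - 1.5780 = 0.5898 bits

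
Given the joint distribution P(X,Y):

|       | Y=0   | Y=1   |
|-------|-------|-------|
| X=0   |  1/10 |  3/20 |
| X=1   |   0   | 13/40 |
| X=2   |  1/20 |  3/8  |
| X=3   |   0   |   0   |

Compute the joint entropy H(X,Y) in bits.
2.0165 bits

H(X,Y) = -Σ_{x,y} P(x,y) log₂ P(x,y). Per-cell terms -P(x,y)·log₂P(x,y):
  X=0: 0.332193, 0.410545
  X=1: 0.000000, 0.526984
  X=2: 0.216096, 0.530639
  X=3: 0.000000, 0.000000
  (cells with P = 0 contribute 0)
Sum of the 8 terms: H(X,Y) = 2.0165 bits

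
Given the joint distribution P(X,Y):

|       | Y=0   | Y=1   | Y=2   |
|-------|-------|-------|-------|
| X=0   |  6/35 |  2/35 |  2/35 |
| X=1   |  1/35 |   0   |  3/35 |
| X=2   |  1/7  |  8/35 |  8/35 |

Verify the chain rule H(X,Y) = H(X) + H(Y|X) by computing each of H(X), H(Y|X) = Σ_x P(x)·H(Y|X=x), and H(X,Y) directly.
H(X) = 1.3162 bits, H(Y|X) = 1.4167 bits, H(X,Y) = 2.7329 bits

Marginal of X (row sums):
  P(X=0) = 6/35 + 2/35 + 2/35 = 2/7
  P(X=1) = 1/35 + 0 + 3/35 = 4/35
  P(X=2) = 1/7 + 8/35 + 8/35 = 3/5
H(X) = -[(2/7)·log₂(2/7) + (4/35)·log₂(4/35) + (3/5)·log₂(3/5)]
  = 0.51639 + 0.35763 + 0.44218 = 1.3162 bits

H(Y|X) = Σ_x P(x)·H(Y|X=x):
  X=0: P(X=0) = 2/7, P(Y|X=0) = (3/5, 1/5, 1/5) → H(Y|X=0) = 1.37095
  X=1: P(X=1) = 4/35, P(Y|X=1) = (1/4, 0, 3/4) → H(Y|X=1) = 0.81128
  X=2: P(X=2) = 3/5, P(Y|X=2) = (5/21, 8/21, 8/21) → H(Y|X=2) = 1.55376
H(Y|X) = (2/7)·1.37095 + (4/35)·0.81128 + (3/5)·1.55376 = 1.4167 bits

H(X,Y) = -Σ_{x,y} P(x,y) log₂ P(x,y). Per-cell terms -P(x,y)·log₂P(x,y):
  X=0: 0.43617, 0.23596, 0.23596
  X=1: 0.14655, 0.00000, 0.30380
  X=2: 0.40105, 0.48669, 0.48669
  (cells with P = 0 contribute 0)
Sum of the 9 terms: H(X,Y) = 2.7329 bits

Chain rule check:
  H(X) + H(Y|X) = 1.3162 + 1.4167 = 2.7329 bits
  H(X,Y) = 2.7329 bits
✓ Chain rule verified.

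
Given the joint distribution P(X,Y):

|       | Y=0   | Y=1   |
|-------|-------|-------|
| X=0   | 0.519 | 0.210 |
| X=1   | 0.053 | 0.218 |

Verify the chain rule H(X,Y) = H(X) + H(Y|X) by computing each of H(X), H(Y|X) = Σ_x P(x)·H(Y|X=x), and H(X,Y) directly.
H(X) = 0.8429 bits, H(Y|X) = 0.8247 bits, H(X,Y) = 1.6676 bits

Marginal of X (row sums):
  P(X=0) = 0.519 + 0.210 = 0.729
  P(X=1) = 0.053 + 0.218 = 0.271
H(X) = -[0.729·log₂(0.729) + 0.271·log₂(0.271)]
  = 0.3324 + 0.5105 = 0.8429 bits

H(Y|X) = Σ_x P(x)·H(Y|X=x):
  X=0: P(X=0) = 0.729, P(Y|X=0) = (173/243, 70/243) → H(Y|X=0) = 0.8662
  X=1: P(X=1) = 0.271, P(Y|X=1) = (53/271, 218/271) → H(Y|X=1) = 0.7130
H(Y|X) = 0.729·0.8662 + 0.271·0.7130 = 0.8247 bits

H(X,Y) = -Σ_{x,y} P(x,y) log₂ P(x,y). Per-cell terms -P(x,y)·log₂P(x,y):
  X=0: 0.4911, 0.4728
  X=1: 0.2246, 0.4791
Sum of the 4 terms: H(X,Y) = 1.6676 bits

Chain rule check:
  H(X) + H(Y|X) = 0.8429 + 0.8247 = 1.6676 bits
  H(X,Y) = 1.6676 bits
✓ Chain rule verified.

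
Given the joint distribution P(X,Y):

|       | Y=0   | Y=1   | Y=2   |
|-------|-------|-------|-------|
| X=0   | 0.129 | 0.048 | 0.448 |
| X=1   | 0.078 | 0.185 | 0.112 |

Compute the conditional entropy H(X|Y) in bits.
0.7731 bits

H(X|Y) = H(X,Y) - H(Y)

H(X,Y) = -Σ_{x,y} P(x,y) log₂ P(x,y). Per-cell terms -P(x,y)·log₂P(x,y):
  X=0: 0.3811, 0.2103, 0.5190
  X=1: 0.2871, 0.4504, 0.3537
Sum of the 6 terms: H(X,Y) = 2.2016 bits

Marginal of Y (column sums):
  P(Y=0) = 0.129 + 0.078 = 0.207
  P(Y=1) = 0.048 + 0.185 = 0.233
  P(Y=2) = 0.448 + 0.112 = 0.560
H(Y) = -[0.207·log₂(0.207) + 0.233·log₂(0.233) + 0.560·log₂(0.560)]
  = 0.4704 + 0.4897 + 0.4684 = 1.4285 bits

H(X|Y) = H(X,Y) - H(Y) = 2.2016 - 1.4285 = 0.7731 bits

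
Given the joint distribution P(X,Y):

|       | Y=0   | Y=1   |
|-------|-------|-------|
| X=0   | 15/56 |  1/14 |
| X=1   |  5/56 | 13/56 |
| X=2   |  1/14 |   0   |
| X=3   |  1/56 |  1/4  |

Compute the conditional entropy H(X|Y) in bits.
1.4653 bits

H(X|Y) = H(X,Y) - H(Y)

H(X,Y) = -Σ_{x,y} P(x,y) log₂ P(x,y). Per-cell terms -P(x,y)·log₂P(x,y):
  X=0: 0.50905, 0.27195
  X=1: 0.31120, 0.48911
  X=2: 0.27195, 0.00000
  X=3: 0.10370, 0.50000
  (cells with P = 0 contribute 0)
Sum of the 8 terms: H(X,Y) = 2.4570 bits

Marginal of Y (column sums):
  P(Y=0) = 15/56 + 5/56 + 1/14 + 1/56 = 25/56
  P(Y=1) = 1/14 + 13/56 + 0 + 1/4 = 31/56
H(Y) = -[(25/56)·log₂(25/56) + (31/56)·log₂(31/56)]
  = 0.51942 + 0.47228 = 0.9917 bits

H(X|Y) = H(X,Y) - H(Y) = 2.4570 - 0.9917 = 1.4653 bits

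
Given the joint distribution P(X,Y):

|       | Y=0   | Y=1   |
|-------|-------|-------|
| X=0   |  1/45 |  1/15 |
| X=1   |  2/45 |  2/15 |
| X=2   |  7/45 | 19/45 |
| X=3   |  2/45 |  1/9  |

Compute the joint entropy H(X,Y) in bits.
2.4644 bits

H(X,Y) = -Σ_{x,y} P(x,y) log₂ P(x,y). Per-cell terms -P(x,y)·log₂P(x,y):
  X=0: 0.12204, 0.26046
  X=1: 0.19964, 0.38759
  X=2: 0.41759, 0.52521
  X=3: 0.19964, 0.35221
Sum of the 8 terms: H(X,Y) = 2.4644 bits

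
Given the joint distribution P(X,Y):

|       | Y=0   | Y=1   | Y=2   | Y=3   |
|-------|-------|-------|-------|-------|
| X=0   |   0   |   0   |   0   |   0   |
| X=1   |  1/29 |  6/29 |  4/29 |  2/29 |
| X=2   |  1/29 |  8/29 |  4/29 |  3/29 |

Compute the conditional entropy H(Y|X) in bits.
1.7187 bits

H(Y|X) = H(X,Y) - H(X)

H(X,Y) = -Σ_{x,y} P(x,y) log₂ P(x,y). Per-cell terms -P(x,y)·log₂P(x,y):
  X=0: 0.000000, 0.000000, 0.000000, 0.000000
  X=1: 0.167517, 0.470280, 0.394204, 0.266068
  X=2: 0.167517, 0.512546, 0.394204, 0.338588
  (cells with P = 0 contribute 0)
Sum of the 12 terms: H(X,Y) = 2.710924 bits

Marginal of X (row sums):
  P(X=0) = 0 + 0 + 0 + 0 = 0
  P(X=1) = 1/29 + 6/29 + 4/29 + 2/29 = 13/29
  P(X=2) = 1/29 + 8/29 + 4/29 + 3/29 = 16/29
H(X) = -[(13/29)·log₂(13/29) + (16/29)·log₂(16/29)]   (outcomes with P = 0 contribute 0)
  = 0.518898 + 0.473369 = 0.992267 bits

H(Y|X) = H(X,Y) - H(X) = 2.710924 - 0.992267 = 1.7187 bits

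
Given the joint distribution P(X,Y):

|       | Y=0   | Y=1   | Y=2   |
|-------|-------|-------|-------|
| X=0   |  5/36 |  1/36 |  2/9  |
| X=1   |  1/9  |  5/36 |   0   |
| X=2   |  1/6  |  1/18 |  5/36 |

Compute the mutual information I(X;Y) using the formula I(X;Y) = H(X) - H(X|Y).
0.2725 bits

I(X;Y) = H(X) - H(X|Y)

Marginal of X (row sums):
  P(X=0) = 5/36 + 1/36 + 2/9 = 7/18
  P(X=1) = 1/9 + 5/36 + 0 = 1/4
  P(X=2) = 1/6 + 1/18 + 5/36 = 13/36
H(X) = -[(7/18)·log₂(7/18) + (1/4)·log₂(1/4) + (13/36)·log₂(13/36)]
  = 0.52989 + 0.50000 + 0.53065 = 1.56054 bits

Marginal of Y (column sums):
  P(Y=0) = 5/36 + 1/9 + 1/6 = 5/12
  P(Y=1) = 1/36 + 5/36 + 1/18 = 2/9
  P(Y=2) = 2/9 + 0 + 5/36 = 13/36
H(X|Y) = Σ_y P(y)·H(X|Y=y):
  Y=0: P(Y=0) = 5/12, P(X|Y=0) = (1/3, 4/15, 2/5) → H(X|Y=0) = 1.56560
  Y=1: P(Y=1) = 2/9, P(X|Y=1) = (1/8, 5/8, 1/4) → H(X|Y=1) = 1.29879
  Y=2: P(Y=2) = 13/36, P(X|Y=2) = (8/13, 0, 5/13) → H(X|Y=2) = 0.96124
H(X|Y) = (5/12)·1.56560 + (2/9)·1.29879 + (13/36)·0.96124 = 1.28807 bits

I(X;Y) = H(X) - H(X|Y) = 1.56054 - 1.28807 = 0.2725 bits

Cross-check via I(X;Y) = H(X) + H(Y) - H(X,Y): computing H(Y) from the column sums and H(X,Y) from the 9 cells in the same way gives H(Y) = 1.53912 bits and H(X,Y) = 2.82718 bits, so
I(X;Y) = 1.56054 + 1.53912 - 2.82718 = 0.2725 bits ✓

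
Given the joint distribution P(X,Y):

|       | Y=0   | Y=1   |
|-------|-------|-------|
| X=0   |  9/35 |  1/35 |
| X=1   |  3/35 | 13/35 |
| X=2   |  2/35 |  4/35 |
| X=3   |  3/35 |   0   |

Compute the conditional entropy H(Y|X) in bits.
0.6097 bits

H(Y|X) = H(X,Y) - H(X)

H(X,Y) = -Σ_{x,y} P(x,y) log₂ P(x,y). Per-cell terms -P(x,y)·log₂P(x,y):
  X=0: 0.5038, 0.1466
  X=1: 0.3038, 0.5307
  X=2: 0.2360, 0.3576
  X=3: 0.3038, 0.0000
  (cells with P = 0 contribute 0)
Sum of the 8 terms: H(X,Y) = 2.3823 bits

Marginal of X (row sums):
  P(X=0) = 9/35 + 1/35 = 2/7
  P(X=1) = 3/35 + 13/35 = 16/35
  P(X=2) = 2/35 + 4/35 = 6/35
  P(X=3) = 3/35 + 0 = 3/35
H(X) = -[(2/7)·log₂(2/7) + (16/35)·log₂(16/35) + (6/35)·log₂(6/35) + (3/35)·log₂(3/35)]
  = 0.5164 + 0.5162 + 0.4362 + 0.3038 = 1.7726 bits

H(Y|X) = H(X,Y) - H(X) = 2.3823 - 1.7726 = 0.6097 bits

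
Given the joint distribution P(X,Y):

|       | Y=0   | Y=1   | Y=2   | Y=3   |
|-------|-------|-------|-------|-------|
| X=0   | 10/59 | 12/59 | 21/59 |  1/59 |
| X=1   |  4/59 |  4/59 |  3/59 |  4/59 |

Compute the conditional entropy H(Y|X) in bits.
1.7218 bits

H(Y|X) = H(X,Y) - H(X)

H(X,Y) = -Σ_{x,y} P(x,y) log₂ P(x,y). Per-cell terms -P(x,y)·log₂P(x,y):
  X=0: 0.43402, 0.46732, 0.53045, 0.09971
  X=1: 0.26323, 0.26323, 0.21853, 0.26323
Sum of the 8 terms: H(X,Y) = 2.5397 bits

Marginal of X (row sums):
  P(X=0) = 10/59 + 12/59 + 21/59 + 1/59 = 44/59
  P(X=1) = 4/59 + 4/59 + 3/59 + 4/59 = 15/59
H(X) = -[(44/59)·log₂(44/59) + (15/59)·log₂(15/59)]
  = 0.31562 + 0.50231 = 0.8179 bits

H(Y|X) = H(X,Y) - H(X) = 2.5397 - 0.8179 = 1.7218 bits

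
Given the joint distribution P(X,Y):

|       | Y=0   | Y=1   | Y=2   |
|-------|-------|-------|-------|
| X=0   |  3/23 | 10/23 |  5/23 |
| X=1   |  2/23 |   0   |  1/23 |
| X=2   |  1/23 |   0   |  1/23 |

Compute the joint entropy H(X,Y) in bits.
2.2808 bits

H(X,Y) = -Σ_{x,y} P(x,y) log₂ P(x,y). Per-cell terms -P(x,y)·log₂P(x,y):
  X=0: 0.3833, 0.5224, 0.4786
  X=1: 0.3064, 0.0000, 0.1967
  X=2: 0.1967, 0.0000, 0.1967
  (cells with P = 0 contribute 0)
Sum of the 9 terms: H(X,Y) = 2.2808 bits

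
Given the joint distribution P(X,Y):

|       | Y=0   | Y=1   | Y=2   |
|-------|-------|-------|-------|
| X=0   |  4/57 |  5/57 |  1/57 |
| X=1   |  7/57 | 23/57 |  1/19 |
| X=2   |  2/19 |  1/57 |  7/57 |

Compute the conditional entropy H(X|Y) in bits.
1.1439 bits

H(X|Y) = H(X,Y) - H(Y)

H(X,Y) = -Σ_{x,y} P(x,y) log₂ P(x,y). Per-cell terms -P(x,y)·log₂P(x,y):
  X=0: 0.26897, 0.30798, 0.10233
  X=1: 0.37156, 0.52833, 0.22358
  X=2: 0.34189, 0.10233, 0.37156
Sum of the 9 terms: H(X,Y) = 2.6185 bits

Marginal of Y (column sums):
  P(Y=0) = 4/57 + 7/57 + 2/19 = 17/57
  P(Y=1) = 5/57 + 23/57 + 1/57 = 29/57
  P(Y=2) = 1/57 + 1/19 + 7/57 = 11/57
H(Y) = -[(17/57)·log₂(17/57) + (29/57)·log₂(29/57) + (11/57)·log₂(11/57)]
  = 0.52057 + 0.49601 + 0.45804 = 1.4746 bits

H(X|Y) = H(X,Y) - H(Y) = 2.6185 - 1.4746 = 1.1439 bits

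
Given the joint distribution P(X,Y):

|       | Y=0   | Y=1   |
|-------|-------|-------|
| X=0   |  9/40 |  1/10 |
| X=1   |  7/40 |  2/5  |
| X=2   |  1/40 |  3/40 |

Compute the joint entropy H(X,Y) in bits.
2.1985 bits

H(X,Y) = -Σ_{x,y} P(x,y) log₂ P(x,y). Per-cell terms -P(x,y)·log₂P(x,y):
  X=0: 0.48420, 0.33219
  X=1: 0.44005, 0.52877
  X=2: 0.13305, 0.28027
Sum of the 6 terms: H(X,Y) = 2.1985 bits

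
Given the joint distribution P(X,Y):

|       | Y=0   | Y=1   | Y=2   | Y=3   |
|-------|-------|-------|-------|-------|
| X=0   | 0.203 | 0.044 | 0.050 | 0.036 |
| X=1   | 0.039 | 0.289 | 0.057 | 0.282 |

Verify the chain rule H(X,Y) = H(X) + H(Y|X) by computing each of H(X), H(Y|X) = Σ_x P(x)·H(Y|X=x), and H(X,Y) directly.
H(X) = 0.9180 bits, H(Y|X) = 1.5867 bits, H(X,Y) = 2.5047 bits

Marginal of X (row sums):
  P(X=0) = 0.203 + 0.044 + 0.050 + 0.036 = 0.333
  P(X=1) = 0.039 + 0.289 + 0.057 + 0.282 = 0.667
H(X) = -[0.333·log₂(0.333) + 0.667·log₂(0.667)]
  = 0.52827 + 0.38969 = 0.9180 bits

H(Y|X) = Σ_x P(x)·H(Y|X=x):
  X=0: P(X=0) = 0.333, P(Y|X=0) = (203/333, 44/333, 50/333, 4/37) → H(Y|X=0) = 1.57881
  X=1: P(X=1) = 0.667, P(Y|X=1) = (39/667, 289/667, 57/667, 282/667) → H(Y|X=1) = 1.59067
H(Y|X) = 0.333·1.57881 + 0.667·1.59067 = 1.5867 bits

H(X,Y) = -Σ_{x,y} P(x,y) log₂ P(x,y). Per-cell terms -P(x,y)·log₂P(x,y):
  X=0: 0.46699, 0.19828, 0.21610, 0.17265
  X=1: 0.18253, 0.51756, 0.23557, 0.51500
Sum of the 8 terms: H(X,Y) = 2.5047 bits

Chain rule check:
  H(X) + H(Y|X) = 0.9180 + 1.5867 = 2.5047 bits
  H(X,Y) = 2.5047 bits
✓ Chain rule verified.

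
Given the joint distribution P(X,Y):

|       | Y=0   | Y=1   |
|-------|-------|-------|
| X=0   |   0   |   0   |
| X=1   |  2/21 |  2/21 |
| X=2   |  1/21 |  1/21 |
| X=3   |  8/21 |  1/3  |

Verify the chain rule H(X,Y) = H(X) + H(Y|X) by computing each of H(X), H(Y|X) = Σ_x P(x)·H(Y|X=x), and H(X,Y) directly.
H(X) = 1.1255 bits, H(Y|X) = 0.9977 bits, H(X,Y) = 2.1232 bits

Marginal of X (row sums):
  P(X=0) = 0 + 0 = 0
  P(X=1) = 2/21 + 2/21 = 4/21
  P(X=2) = 1/21 + 1/21 = 2/21
  P(X=3) = 8/21 + 1/3 = 5/7
H(X) = -[(4/21)·log₂(4/21) + (2/21)·log₂(2/21) + (5/7)·log₂(5/7)]   (outcomes with P = 0 contribute 0)
  = 0.45568 + 0.32308 + 0.34673 = 1.1255 bits

H(Y|X) = Σ_x P(x)·H(Y|X=x):
  X=0: P(X=0) = 0 → contributes 0
  X=1: P(X=1) = 4/21, P(Y|X=1) = (1/2, 1/2) → H(Y|X=1) = 1.00000
  X=2: P(X=2) = 2/21, P(Y|X=2) = (1/2, 1/2) → H(Y|X=2) = 1.00000
  X=3: P(X=3) = 5/7, P(Y|X=3) = (8/15, 7/15) → H(Y|X=3) = 0.99679
H(Y|X) = (4/21)·1.00000 + (2/21)·1.00000 + (5/7)·0.99679 = 0.9977 bits

H(X,Y) = -Σ_{x,y} P(x,y) log₂ P(x,y). Per-cell terms -P(x,y)·log₂P(x,y):
  X=0: 0.00000, 0.00000
  X=1: 0.32308, 0.32308
  X=2: 0.20916, 0.20916
  X=3: 0.53041, 0.52832
  (cells with P = 0 contribute 0)
Sum of the 8 terms: H(X,Y) = 2.1232 bits

Chain rule check:
  H(X) + H(Y|X) = 1.1255 + 0.9977 = 2.1232 bits
  H(X,Y) = 2.1232 bits
✓ Chain rule verified.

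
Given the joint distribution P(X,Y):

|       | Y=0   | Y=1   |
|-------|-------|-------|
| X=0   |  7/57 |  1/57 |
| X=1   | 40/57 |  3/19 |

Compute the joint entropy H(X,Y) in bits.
1.2529 bits

H(X,Y) = -Σ_{x,y} P(x,y) log₂ P(x,y). Per-cell terms -P(x,y)·log₂P(x,y):
  X=0: 0.37156, 0.10233
  X=1: 0.35857, 0.42047
Sum of the 4 terms: H(X,Y) = 1.2529 bits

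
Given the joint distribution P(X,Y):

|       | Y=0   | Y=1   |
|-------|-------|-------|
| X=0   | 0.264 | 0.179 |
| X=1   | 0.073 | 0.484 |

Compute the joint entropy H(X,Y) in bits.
1.7339 bits

H(X,Y) = -Σ_{x,y} P(x,y) log₂ P(x,y). Per-cell terms -P(x,y)·log₂P(x,y):
  X=0: 0.50725, 0.44427
  X=1: 0.27565, 0.50671
Sum of the 4 terms: H(X,Y) = 1.7339 bits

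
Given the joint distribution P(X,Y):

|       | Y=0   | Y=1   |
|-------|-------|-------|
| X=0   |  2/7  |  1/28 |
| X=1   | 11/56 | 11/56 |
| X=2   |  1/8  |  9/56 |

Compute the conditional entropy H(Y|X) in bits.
0.8371 bits

H(Y|X) = H(X,Y) - H(X)

H(X,Y) = -Σ_{x,y} P(x,y) log₂ P(x,y). Per-cell terms -P(x,y)·log₂P(x,y):
  X=0: 0.51639, 0.17169
  X=1: 0.46120, 0.46120
  X=2: 0.37500, 0.42387
Sum of the 6 terms: H(X,Y) = 2.40935 bits

Marginal of X (row sums):
  P(X=0) = 2/7 + 1/28 = 9/28
  P(X=1) = 11/56 + 11/56 = 11/28
  P(X=2) = 1/8 + 9/56 = 2/7
H(X) = -[(9/28)·log₂(9/28) + (11/28)·log₂(11/28) + (2/7)·log₂(2/7)]
  = 0.52632 + 0.52954 + 0.51639 = 1.57225 bits

H(Y|X) = H(X,Y) - H(X) = 2.40935 - 1.57225 = 0.8371 bits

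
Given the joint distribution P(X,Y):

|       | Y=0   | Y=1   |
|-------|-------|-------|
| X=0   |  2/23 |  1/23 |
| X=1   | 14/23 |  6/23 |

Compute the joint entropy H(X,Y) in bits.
1.4447 bits

H(X,Y) = -Σ_{x,y} P(x,y) log₂ P(x,y). Per-cell terms -P(x,y)·log₂P(x,y):
  X=0: 0.306397, 0.196677
  X=1: 0.435952, 0.505722
Sum of the 4 terms: H(X,Y) = 1.4447 bits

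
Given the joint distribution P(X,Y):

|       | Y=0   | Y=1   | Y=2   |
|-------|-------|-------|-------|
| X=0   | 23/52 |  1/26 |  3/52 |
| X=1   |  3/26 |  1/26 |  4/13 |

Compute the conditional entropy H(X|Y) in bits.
0.7170 bits

H(X|Y) = H(X,Y) - H(Y)

H(X,Y) = -Σ_{x,y} P(x,y) log₂ P(x,y). Per-cell terms -P(x,y)·log₂P(x,y):
  X=0: 0.52054, 0.18079, 0.23743
  X=1: 0.35948, 0.18079, 0.52321
Sum of the 6 terms: H(X,Y) = 2.0022 bits

Marginal of Y (column sums):
  P(Y=0) = 23/52 + 3/26 = 29/52
  P(Y=1) = 1/26 + 1/26 = 1/13
  P(Y=2) = 3/52 + 4/13 = 19/52
H(Y) = -[(29/52)·log₂(29/52) + (1/13)·log₂(1/13) + (19/52)·log₂(19/52)]
  = 0.46983 + 0.28465 + 0.53073 = 1.2852 bits

H(X|Y) = H(X,Y) - H(Y) = 2.0022 - 1.2852 = 0.7170 bits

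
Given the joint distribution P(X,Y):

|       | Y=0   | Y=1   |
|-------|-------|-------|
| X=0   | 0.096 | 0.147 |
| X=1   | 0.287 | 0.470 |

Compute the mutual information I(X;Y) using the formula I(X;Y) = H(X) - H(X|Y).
0.0001 bits

I(X;Y) = H(X) - H(X|Y)

Marginal of X (row sums):
  P(X=0) = 0.096 + 0.147 = 0.243
  P(X=1) = 0.287 + 0.470 = 0.757
H(X) = -[0.243·log₂(0.243) + 0.757·log₂(0.757)]
  = 0.49596 + 0.30404 = 0.8000 bits

Marginal of Y (column sums):
  P(Y=0) = 0.096 + 0.287 = 0.383
  P(Y=1) = 0.147 + 0.470 = 0.617
H(X|Y) = Σ_y P(y)·H(X|Y=y):
  Y=0: P(Y=0) = 0.383, P(X|Y=0) = (96/383, 287/383) → H(X|Y=0) = 0.81231
  Y=1: P(Y=1) = 0.617, P(X|Y=1) = (147/617, 470/617) → H(X|Y=1) = 0.79212
H(X|Y) = 0.383·0.81231 + 0.617·0.79212 = 0.7999 bits

I(X;Y) = H(X) - H(X|Y) = 0.8000 - 0.7999 = 0.0001 bits

Cross-check via I(X;Y) = H(X) + H(Y) - H(X,Y): computing H(Y) from the column sums and H(X,Y) from the 4 cells in the same way gives H(Y) = 0.9601 bits and H(X,Y) = 1.7600 bits, so
I(X;Y) = 0.8000 + 0.9601 - 1.7600 = 0.0001 bits ✓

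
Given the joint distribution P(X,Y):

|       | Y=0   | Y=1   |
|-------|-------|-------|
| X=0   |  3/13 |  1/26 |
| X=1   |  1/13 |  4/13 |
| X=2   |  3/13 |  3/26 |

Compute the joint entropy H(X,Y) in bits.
2.3245 bits

H(X,Y) = -Σ_{x,y} P(x,y) log₂ P(x,y). Per-cell terms -P(x,y)·log₂P(x,y):
  X=0: 0.4882, 0.1808
  X=1: 0.2846, 0.5232
  X=2: 0.4882, 0.3595
Sum of the 6 terms: H(X,Y) = 2.3245 bits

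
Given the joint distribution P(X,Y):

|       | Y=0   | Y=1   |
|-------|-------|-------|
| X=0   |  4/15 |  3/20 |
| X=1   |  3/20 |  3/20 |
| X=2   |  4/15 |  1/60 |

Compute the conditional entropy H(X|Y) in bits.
1.4464 bits

H(X|Y) = H(X,Y) - H(Y)

H(X,Y) = -Σ_{x,y} P(x,y) log₂ P(x,y). Per-cell terms -P(x,y)·log₂P(x,y):
  X=0: 0.50850, 0.41054
  X=1: 0.41054, 0.41054
  X=2: 0.50850, 0.09845
Sum of the 6 terms: H(X,Y) = 2.3471 bits

Marginal of Y (column sums):
  P(Y=0) = 4/15 + 3/20 + 4/15 = 41/60
  P(Y=1) = 3/20 + 3/20 + 1/60 = 19/60
H(Y) = -[(41/60)·log₂(41/60) + (19/60)·log₂(19/60)]
  = 0.37538 + 0.52534 = 0.9007 bits

H(X|Y) = H(X,Y) - H(Y) = 2.3471 - 0.9007 = 1.4464 bits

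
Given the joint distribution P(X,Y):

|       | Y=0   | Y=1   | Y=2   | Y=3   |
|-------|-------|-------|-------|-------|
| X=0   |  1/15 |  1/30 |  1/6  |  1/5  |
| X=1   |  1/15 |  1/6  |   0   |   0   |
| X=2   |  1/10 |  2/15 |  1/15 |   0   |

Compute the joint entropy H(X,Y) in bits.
2.9908 bits

H(X,Y) = -Σ_{x,y} P(x,y) log₂ P(x,y). Per-cell terms -P(x,y)·log₂P(x,y):
  X=0: 0.26046, 0.16356, 0.43083, 0.46439
  X=1: 0.26046, 0.43083, 0.00000, 0.00000
  X=2: 0.33219, 0.38759, 0.26046, 0.00000
  (cells with P = 0 contribute 0)
Sum of the 12 terms: H(X,Y) = 2.9908 bits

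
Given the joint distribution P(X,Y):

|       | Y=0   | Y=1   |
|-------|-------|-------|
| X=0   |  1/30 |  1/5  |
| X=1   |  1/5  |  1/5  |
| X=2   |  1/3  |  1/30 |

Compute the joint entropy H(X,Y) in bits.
2.2486 bits

H(X,Y) = -Σ_{x,y} P(x,y) log₂ P(x,y). Per-cell terms -P(x,y)·log₂P(x,y):
  X=0: 0.16356, 0.46439
  X=1: 0.46439, 0.46439
  X=2: 0.52832, 0.16356
Sum of the 6 terms: H(X,Y) = 2.2486 bits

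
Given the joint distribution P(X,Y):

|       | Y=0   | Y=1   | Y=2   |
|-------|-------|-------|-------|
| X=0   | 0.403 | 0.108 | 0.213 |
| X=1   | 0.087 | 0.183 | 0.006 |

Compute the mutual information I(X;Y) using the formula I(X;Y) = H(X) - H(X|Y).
0.2028 bits

I(X;Y) = H(X) - H(X|Y)

Marginal of X (row sums):
  P(X=0) = 0.403 + 0.108 + 0.213 = 0.724
  P(X=1) = 0.087 + 0.183 + 0.006 = 0.276
H(X) = -[0.724·log₂(0.724) + 0.276·log₂(0.276)]
  = 0.33734 + 0.51260 = 0.84994 bits

Marginal of Y (column sums):
  P(Y=0) = 0.403 + 0.087 = 0.490
  P(Y=1) = 0.108 + 0.183 = 0.291
  P(Y=2) = 0.213 + 0.006 = 0.219
H(X|Y) = Σ_y P(y)·H(X|Y=y):
  Y=0: P(Y=0) = 0.490, P(X|Y=0) = (403/490, 87/490) → H(X|Y=0) = 0.67469
  Y=1: P(Y=1) = 0.291, P(X|Y=1) = (36/97, 61/97) → H(X|Y=1) = 0.95154
  Y=2: P(Y=2) = 0.219, P(X|Y=2) = (71/73, 2/73) → H(X|Y=2) = 0.18117
H(X|Y) = 0.490·0.67469 + 0.291·0.95154 + 0.219·0.18117 = 0.64717 bits

I(X;Y) = H(X) - H(X|Y) = 0.84994 - 0.64717 = 0.2028 bits

Cross-check via I(X;Y) = H(X) + H(Y) - H(X,Y): computing H(Y) from the column sums and H(X,Y) from the 6 cells in the same way gives H(Y) = 1.50235 bits and H(X,Y) = 2.14953 bits, so
I(X;Y) = 0.84994 + 1.50235 - 2.14953 = 0.2028 bits ✓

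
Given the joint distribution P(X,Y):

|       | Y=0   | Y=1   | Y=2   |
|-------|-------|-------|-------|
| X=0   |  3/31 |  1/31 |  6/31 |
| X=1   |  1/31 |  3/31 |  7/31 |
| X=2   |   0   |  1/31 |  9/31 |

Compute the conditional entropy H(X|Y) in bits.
1.4360 bits

H(X|Y) = H(X,Y) - H(Y)

H(X,Y) = -Σ_{x,y} P(x,y) log₂ P(x,y). Per-cell terms -P(x,y)·log₂P(x,y):
  X=0: 0.32605, 0.15981, 0.45856
  X=1: 0.15981, 0.32605, 0.48477
  X=2: 0.00000, 0.15981, 0.51801
  (cells with P = 0 contribute 0)
Sum of the 9 terms: H(X,Y) = 2.5929 bits

Marginal of Y (column sums):
  P(Y=0) = 3/31 + 1/31 + 0 = 4/31
  P(Y=1) = 1/31 + 3/31 + 1/31 = 5/31
  P(Y=2) = 6/31 + 7/31 + 9/31 = 22/31
H(Y) = -[(4/31)·log₂(4/31) + (5/31)·log₂(5/31) + (22/31)·log₂(22/31)]
  = 0.38119 + 0.42456 + 0.35112 = 1.1569 bits

H(X|Y) = H(X,Y) - H(Y) = 2.5929 - 1.1569 = 1.4360 bits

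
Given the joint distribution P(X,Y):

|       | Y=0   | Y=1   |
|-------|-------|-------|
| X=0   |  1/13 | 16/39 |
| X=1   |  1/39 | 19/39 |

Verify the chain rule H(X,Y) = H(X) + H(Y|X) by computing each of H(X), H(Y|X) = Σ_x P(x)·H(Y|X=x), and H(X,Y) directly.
H(X) = 0.9995 bits, H(Y|X) = 0.4534 bits, H(X,Y) = 1.4530 bits

Marginal of X (row sums):
  P(X=0) = 1/13 + 16/39 = 19/39
  P(X=1) = 1/39 + 19/39 = 20/39
H(X) = -[(19/39)·log₂(19/39) + (20/39)·log₂(20/39)]
  = 0.505436 + 0.494089 = 0.9995 bits

H(Y|X) = Σ_x P(x)·H(Y|X=x):
  X=0: P(X=0) = 19/39, P(Y|X=0) = (3/19, 16/19) → H(Y|X=0) = 0.629249
  X=1: P(X=1) = 20/39, P(Y|X=1) = (1/20, 19/20) → H(Y|X=1) = 0.286397
H(Y|X) = (19/39)·0.629249 + (20/39)·0.286397 = 0.4534 bits

H(X,Y) = -Σ_{x,y} P(x,y) log₂ P(x,y). Per-cell terms -P(x,y)·log₂P(x,y):
  X=0: 0.284649, 0.527345
  X=1: 0.135523, 0.505436
Sum of the 4 terms: H(X,Y) = 1.4530 bits

Chain rule check:
  H(X) + H(Y|X) = 0.9995 + 0.4534 = 1.4529 bits
  H(X,Y) = 1.4530 bits
✓ Chain rule verified (Δ = 0.0001 is 4-dp rounding noise: each of the three values was rounded independently).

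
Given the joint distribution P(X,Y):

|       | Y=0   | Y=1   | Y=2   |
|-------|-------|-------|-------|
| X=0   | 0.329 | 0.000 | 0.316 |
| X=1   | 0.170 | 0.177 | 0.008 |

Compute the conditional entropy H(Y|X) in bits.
1.0469 bits

H(Y|X) = H(X,Y) - H(X)

H(X,Y) = -Σ_{x,y} P(x,y) log₂ P(x,y). Per-cell terms -P(x,y)·log₂P(x,y):
  X=0: 0.5276635, 0.0000000, 0.5251931
  X=1: 0.4345869, 0.4421776, 0.0557263
  (cells with P = 0 contribute 0)
Sum of the 6 terms: H(X,Y) = 1.985347 bits

Marginal of X (row sums):
  P(X=0) = 0.329 + 0.000 + 0.316 = 0.645
  P(X=1) = 0.170 + 0.177 + 0.008 = 0.355
H(X) = -[0.645·log₂(0.645) + 0.355·log₂(0.355)]
  = 0.4080457 + 0.5304087 = 0.938454 bits

H(Y|X) = H(X,Y) - H(X) = 1.985347 - 0.938454 = 1.0469 bits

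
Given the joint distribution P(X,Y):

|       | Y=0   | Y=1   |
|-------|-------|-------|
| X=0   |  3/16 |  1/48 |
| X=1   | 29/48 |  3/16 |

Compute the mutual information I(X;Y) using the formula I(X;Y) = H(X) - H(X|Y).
0.0154 bits

I(X;Y) = H(X) - H(X|Y)

Marginal of X (row sums):
  P(X=0) = 3/16 + 1/48 = 5/24
  P(X=1) = 29/48 + 3/16 = 19/24
H(X) = -[(5/24)·log₂(5/24) + (19/24)·log₂(19/24)]
  = 0.4715 + 0.2668 = 0.7383 bits

Marginal of Y (column sums):
  P(Y=0) = 3/16 + 29/48 = 19/24
  P(Y=1) = 1/48 + 3/16 = 5/24
H(X|Y) = Σ_y P(y)·H(X|Y=y):
  Y=0: P(Y=0) = 19/24, P(X|Y=0) = (9/38, 29/38) → H(X|Y=0) = 0.7897
  Y=1: P(Y=1) = 5/24, P(X|Y=1) = (1/10, 9/10) → H(X|Y=1) = 0.4690
H(X|Y) = (19/24)·0.7897 + (5/24)·0.4690 = 0.7229 bits

I(X;Y) = H(X) - H(X|Y) = 0.7383 - 0.7229 = 0.0154 bits

Cross-check via I(X;Y) = H(X) + H(Y) - H(X,Y): computing H(Y) from the column sums and H(X,Y) from the 4 cells in the same way gives H(Y) = 0.7383 bits and H(X,Y) = 1.4612 bits, so
I(X;Y) = 0.7383 + 0.7383 - 1.4612 = 0.0154 bits ✓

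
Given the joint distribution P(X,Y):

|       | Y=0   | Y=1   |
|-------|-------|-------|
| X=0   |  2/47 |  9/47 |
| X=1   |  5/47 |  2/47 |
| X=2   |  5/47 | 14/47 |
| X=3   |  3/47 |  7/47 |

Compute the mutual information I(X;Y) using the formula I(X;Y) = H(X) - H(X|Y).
0.0912 bits

I(X;Y) = H(X) - H(X|Y)

Marginal of X (row sums):
  P(X=0) = 2/47 + 9/47 = 11/47
  P(X=1) = 5/47 + 2/47 = 7/47
  P(X=2) = 5/47 + 14/47 = 19/47
  P(X=3) = 3/47 + 7/47 = 10/47
H(X) = -[(11/47)·log₂(11/47) + (7/47)·log₂(7/47) + (19/47)·log₂(19/47) + (10/47)·log₂(10/47)]
  = 0.4904 + 0.4092 + 0.5282 + 0.4750 = 1.9028 bits

Marginal of Y (column sums):
  P(Y=0) = 2/47 + 5/47 + 5/47 + 3/47 = 15/47
  P(Y=1) = 9/47 + 2/47 + 14/47 + 7/47 = 32/47
H(X|Y) = Σ_y P(y)·H(X|Y=y):
  Y=0: P(Y=0) = 15/47, P(X|Y=0) = (2/15, 1/3, 1/3, 1/5) → H(X|Y=0) = 1.9086
  Y=1: P(Y=1) = 32/47, P(X|Y=1) = (9/32, 1/16, 7/16, 7/32) → H(X|Y=1) = 1.7661
H(X|Y) = (15/47)·1.9086 + (32/47)·1.7661 = 1.8116 bits

I(X;Y) = H(X) - H(X|Y) = 1.9028 - 1.8116 = 0.0912 bits

Cross-check via I(X;Y) = H(X) + H(Y) - H(X,Y): computing H(Y) from the column sums and H(X,Y) from the 8 cells in the same way gives H(Y) = 0.9035 bits and H(X,Y) = 2.7151 bits, so
I(X;Y) = 1.9028 + 0.9035 - 2.7151 = 0.0912 bits ✓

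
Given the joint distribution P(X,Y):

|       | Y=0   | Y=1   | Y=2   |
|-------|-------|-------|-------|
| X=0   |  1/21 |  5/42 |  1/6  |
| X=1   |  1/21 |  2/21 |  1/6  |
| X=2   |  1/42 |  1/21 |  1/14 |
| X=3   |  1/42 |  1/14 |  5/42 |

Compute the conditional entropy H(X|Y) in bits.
1.9259 bits

H(X|Y) = H(X,Y) - H(Y)

H(X,Y) = -Σ_{x,y} P(x,y) log₂ P(x,y). Per-cell terms -P(x,y)·log₂P(x,y):
  X=0: 0.20916, 0.36552, 0.43083
  X=1: 0.20916, 0.32308, 0.43083
  X=2: 0.12839, 0.20916, 0.27195
  X=3: 0.12839, 0.27195, 0.36552
Sum of the 12 terms: H(X,Y) = 3.3439 bits

Marginal of Y (column sums):
  P(Y=0) = 1/21 + 1/21 + 1/42 + 1/42 = 1/7
  P(Y=1) = 5/42 + 2/21 + 1/21 + 1/14 = 1/3
  P(Y=2) = 1/6 + 1/6 + 1/14 + 5/42 = 11/21
H(Y) = -[(1/7)·log₂(1/7) + (1/3)·log₂(1/3) + (11/21)·log₂(11/21)]
  = 0.40105 + 0.52832 + 0.48865 = 1.4180 bits

H(X|Y) = H(X,Y) - H(Y) = 3.3439 - 1.4180 = 1.9259 bits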